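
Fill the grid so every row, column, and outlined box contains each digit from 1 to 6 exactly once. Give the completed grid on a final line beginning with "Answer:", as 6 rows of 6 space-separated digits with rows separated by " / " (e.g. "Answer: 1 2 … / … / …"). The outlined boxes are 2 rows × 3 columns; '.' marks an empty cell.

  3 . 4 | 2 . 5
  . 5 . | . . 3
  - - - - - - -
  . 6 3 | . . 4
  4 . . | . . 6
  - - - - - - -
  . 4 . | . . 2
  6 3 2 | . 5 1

Step 1. [r1c2∈{1}] only 1 remains possible at r1c2, so r1c2=1.
Step 2. [r2c5∈{1,4,6}] in col 5, 4 fits only at r2c5, so r2c5=4.
Step 3. [r2c4∈{1,6}] 1 has one home in row 2: r2c4. So r2c4=1.
Step 4. [r5c4∈{3,6}] across col 4, 6 lands solely at r5c4. So r5c4=6.
Step 5. [r4c4∈{3,5}] 3 has one home in col 4: r4c4. So r4c4=3.
Step 6. [r4c3∈{1,5}] across row 4, 5 lands solely at r4c3, so r4c3=5.
Step 7. [r3c1∈{1,2}] in box 3, 1 fits only at r3c1 ⇒ r3c1=1.
Step 8. [r4c2∈{2}] r4c2 is down to just 2 ⇒ r4c2=2.
Step 9. [r4c5∈{1}] r4c5 is down to just 1, so r4c5=1.
Step 10. [r1c5∈{6}] nothing but 6 survives at r1c5 ⇒ r1c5=6.
Step 11. [r5c3∈{1}] only 1 remains possible at r5c3. So r5c3=1.
Step 12. [r3c5∈{2}] r3c5's peers cover all but 2 ⇒ r3c5=2.
Step 13. [r2c3∈{6}] r2c3 is down to just 6. So r2c3=6.
Step 14. [r5c5∈{3}] only 3 remains possible at r5c5. So r5c5=3.
Step 15. [r5c1∈{5}] r5c1 is down to just 5, so r5c1=5.
Step 16. [r3c4∈{5}] r3c4's peers cover all but 5 ⇒ r3c4=5.
Step 17. [r6c4∈{4}] r6c4 is down to just 4, so r6c4=4.
Step 18. [r2c1∈{2}] only 2 remains possible at r2c1, so r2c1=2.

Answer: 3 1 4 2 6 5 / 2 5 6 1 4 3 / 1 6 3 5 2 4 / 4 2 5 3 1 6 / 5 4 1 6 3 2 / 6 3 2 4 5 1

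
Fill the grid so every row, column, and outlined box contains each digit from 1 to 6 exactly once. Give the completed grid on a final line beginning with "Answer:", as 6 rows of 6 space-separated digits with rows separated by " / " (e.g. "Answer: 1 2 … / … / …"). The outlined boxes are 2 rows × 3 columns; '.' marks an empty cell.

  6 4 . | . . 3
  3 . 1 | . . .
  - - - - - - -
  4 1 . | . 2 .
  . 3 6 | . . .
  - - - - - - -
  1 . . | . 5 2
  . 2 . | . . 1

Step 1. [r3c3∈{5}] r3c3 is down to just 5. So r3c3=5.
Step 2. [r6c5∈{3,4,6}] across col 5, 3 lands solely at r6c5 ⇒ r6c5=3.
Step 3. [r1c4∈{1,2,5}] across row 1, 5 lands solely at r1c4 ⇒ r1c4=5.
Step 4. [r6c4∈{4,6}] 6 has one home in row 6: r6c4 ⇒ r6c4=6.
Step 5. [r5c4∈{4}] r5c4 is down to just 4. So r5c4=4.
Step 6. [r2c5∈{4,6}] across col 5, 6 lands solely at r2c5. So r2c5=6.
Step 7. [r4c5∈{1,4}] across col 5, 4 lands solely at r4c5 ⇒ r4c5=4.
Step 8. [r3c4∈{3}] nothing but 3 survives at r3c4, so r3c4=3.
Step 9. [r4c1∈{2}] only 2 remains possible at r4c1. So r4c1=2.
Step 10. [r2c4∈{2}] r2c4 is down to just 2. So r2c4=2.
Step 11. [r6c1∈{5}] r6c1's peers cover all but 5. So r6c1=5.
Step 12. [r4c6∈{5}] only 5 remains possible at r4c6 ⇒ r4c6=5.
Step 13. [r3c6∈{6}] nothing but 6 survives at r3c6. So r3c6=6.
Step 14. [r6c3∈{4}] nothing but 4 survives at r6c3 ⇒ r6c3=4.
Step 15. [r1c3∈{2}] only 2 remains possible at r1c3, so r1c3=2.
Step 16. [r5c3∈{3}] r5c3's peers cover all but 3 ⇒ r5c3=3.
Step 17. [r4c4∈{1}] r4c4's peers cover all but 1, so r4c4=1.
Step 18. [r2c6∈{4}] r2c6's peers cover all but 4. So r2c6=4.
Step 19. [r2c2∈{5}] r2c2 has the single candidate 5. So r2c2=5.
Step 20. [r5c2∈{6}] r5c2's peers cover all but 6. So r5c2=6.
Step 21. [r1c5∈{1}] r1c5's peers cover all but 1. So r1c5=1.

Answer: 6 4 2 5 1 3 / 3 5 1 2 6 4 / 4 1 5 3 2 6 / 2 3 6 1 4 5 / 1 6 3 4 5 2 / 5 2 4 6 3 1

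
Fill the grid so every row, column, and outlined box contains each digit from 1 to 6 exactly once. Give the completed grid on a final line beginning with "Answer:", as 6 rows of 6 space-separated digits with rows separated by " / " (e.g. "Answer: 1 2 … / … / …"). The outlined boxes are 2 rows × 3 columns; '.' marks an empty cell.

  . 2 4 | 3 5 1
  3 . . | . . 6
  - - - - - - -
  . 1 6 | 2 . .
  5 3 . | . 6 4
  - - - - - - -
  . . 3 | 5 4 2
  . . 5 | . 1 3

Step 1. [r5c2∈{6}] r5c2's peers cover all but 6 ⇒ r5c2=6.
Step 2. [r6c2∈{4}] r6c2's peers cover all but 4 ⇒ r6c2=4.
Step 3. [r2c2∈{5}] r2c2's peers cover all but 5. So r2c2=5.
Step 4. [r6c1∈{2}] only 2 remains possible at r6c1, so r6c1=2.
Step 5. [r3c1∈{4}] r3c1 is down to just 4 ⇒ r3c1=4.
Step 6. [r5c1∈{1}] r5c1 is down to just 1. So r5c1=1.
Step 7. [r3c6∈{5}] only 5 remains possible at r3c6. So r3c6=5.
Step 8. [r2c3∈{1}] r2c3 is down to just 1, so r2c3=1.
Step 9. [r4c3∈{2}] r4c3 is down to just 2, so r4c3=2.
Step 10. [r3c5∈{3}] r3c5 has the single candidate 3, so r3c5=3.
Step 11. [r6c4∈{6}] only 6 remains possible at r6c4. So r6c4=6.
Step 12. [r2c4∈{4}] r2c4's peers cover all but 4, so r2c4=4.
Step 13. [r4c4∈{1}] r4c4's peers cover all but 1, so r4c4=1.
Step 14. [r2c5∈{2}] r2c5's peers cover all but 2 ⇒ r2c5=2.
Step 15. [r1c1∈{6}] nothing but 6 survives at r1c1 ⇒ r1c1=6.

Answer: 6 2 4 3 5 1 / 3 5 1 4 2 6 / 4 1 6 2 3 5 / 5 3 2 1 6 4 / 1 6 3 5 4 2 / 2 4 5 6 1 3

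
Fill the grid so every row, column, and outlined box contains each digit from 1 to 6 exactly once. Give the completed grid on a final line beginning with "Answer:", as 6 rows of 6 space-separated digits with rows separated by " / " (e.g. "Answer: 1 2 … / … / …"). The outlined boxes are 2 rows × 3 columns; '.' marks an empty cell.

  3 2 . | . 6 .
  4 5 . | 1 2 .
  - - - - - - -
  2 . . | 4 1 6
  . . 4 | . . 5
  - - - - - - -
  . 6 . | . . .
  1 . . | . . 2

Step 1. [r5c1∈{5}] only 5 remains possible at r5c1, so r5c1=5.
Step 2. [r5c4∈{3}] r5c4 has the single candidate 3, so r5c4=3.
Step 3. [r3c2∈{3}] only 3 remains possible at r3c2 ⇒ r3c2=3.
Step 4. [r6c5∈{4,5}] across col 5, 5 lands solely at r6c5, so r6c5=5.
Step 5. [r5c6∈{1,4}] in row 5, 1 fits only at r5c6. So r5c6=1.
Step 6. [r3c3∈{5}] nothing but 5 survives at r3c3 ⇒ r3c3=5.
Step 7. [r5c5∈{4}] r5c5's peers cover all but 4 ⇒ r5c5=4.
Step 8. [r1c4∈{5}] only 5 remains possible at r1c4. So r1c4=5.
Step 9. [r2c3∈{6}] r2c3 is down to just 6 ⇒ r2c3=6.
Step 10. [r6c2∈{4}] nothing but 4 survives at r6c2 ⇒ r6c2=4.
Step 11. [r4c5∈{3}] r4c5's peers cover all but 3 ⇒ r4c5=3.
Step 12. [r6c4∈{6}] r6c4 has the single candidate 6 ⇒ r6c4=6.
Step 13. [r6c3∈{3}] nothing but 3 survives at r6c3. So r6c3=3.
Step 14. [r5c3∈{2}] r5c3 has the single candidate 2 ⇒ r5c3=2.
Step 15. [r4c1∈{6}] only 6 remains possible at r4c1, so r4c1=6.
Step 16. [r1c6∈{4}] r1c6 has the single candidate 4 ⇒ r1c6=4.
Step 17. [r4c2∈{1}] r4c2 is down to just 1, so r4c2=1.
Step 18. [r4c4∈{2}] r4c4 is down to just 2 ⇒ r4c4=2.
Step 19. [r1c3∈{1}] r1c3 is down to just 1. So r1c3=1.
Step 20. [r2c6∈{3}] r2c6 has the single candidate 3 ⇒ r2c6=3.

Answer: 3 2 1 5 6 4 / 4 5 6 1 2 3 / 2 3 5 4 1 6 / 6 1 4 2 3 5 / 5 6 2 3 4 1 / 1 4 3 6 5 2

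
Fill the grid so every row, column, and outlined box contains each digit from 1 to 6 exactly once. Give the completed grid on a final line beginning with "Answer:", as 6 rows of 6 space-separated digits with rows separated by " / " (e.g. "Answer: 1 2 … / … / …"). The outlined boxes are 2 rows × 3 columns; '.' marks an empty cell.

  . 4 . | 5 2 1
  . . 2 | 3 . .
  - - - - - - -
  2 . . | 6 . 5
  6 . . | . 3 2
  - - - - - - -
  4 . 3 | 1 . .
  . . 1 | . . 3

Step 1. [r6c1∈{5}] only 5 remains possible at r6c1. So r6c1=5.
Step 2. [r5c6∈{6}] r5c6 has the single candidate 6, so r5c6=6.
Step 3. [r4c2∈{1,5}] 1 has one home in row 4: r4c2. So r4c2=1.
Step 4. [r6c5∈{4}] r6c5 has the single candidate 4 ⇒ r6c5=4.
Step 5. [r6c2∈{2,6}] in row 6, 6 fits only at r6c2 ⇒ r6c2=6.
Step 6. [r3c3∈{4}] only 4 remains possible at r3c3. So r3c3=4.
Step 7. [r3c5∈{1}] nothing but 1 survives at r3c5. So r3c5=1.
Step 8. [r6c4∈{2}] r6c4's peers cover all but 2 ⇒ r6c4=2.
Step 9. [r4c4∈{4}] nothing but 4 survives at r4c4, so r4c4=4.
Step 10. [r1c3∈{6}] only 6 remains possible at r1c3. So r1c3=6.
Step 11. [r5c5∈{5}] r5c5 has the single candidate 5 ⇒ r5c5=5.
Step 12. [r4c3∈{5}] r4c3 is down to just 5. So r4c3=5.
Step 13. [r2c5∈{6}] only 6 remains possible at r2c5, so r2c5=6.
Step 14. [r2c2∈{5}] r2c2's peers cover all but 5. So r2c2=5.
Step 15. [r1c1∈{3}] nothing but 3 survives at r1c1, so r1c1=3.
Step 16. [r3c2∈{3}] r3c2 has the single candidate 3, so r3c2=3.
Step 17. [r5c2∈{2}] r5c2 is down to just 2. So r5c2=2.
Step 18. [r2c6∈{4}] only 4 remains possible at r2c6. So r2c6=4.
Step 19. [r2c1∈{1}] r2c1 is down to just 1. So r2c1=1.

Answer: 3 4 6 5 2 1 / 1 5 2 3 6 4 / 2 3 4 6 1 5 / 6 1 5 4 3 2 / 4 2 3 1 5 6 / 5 6 1 2 4 3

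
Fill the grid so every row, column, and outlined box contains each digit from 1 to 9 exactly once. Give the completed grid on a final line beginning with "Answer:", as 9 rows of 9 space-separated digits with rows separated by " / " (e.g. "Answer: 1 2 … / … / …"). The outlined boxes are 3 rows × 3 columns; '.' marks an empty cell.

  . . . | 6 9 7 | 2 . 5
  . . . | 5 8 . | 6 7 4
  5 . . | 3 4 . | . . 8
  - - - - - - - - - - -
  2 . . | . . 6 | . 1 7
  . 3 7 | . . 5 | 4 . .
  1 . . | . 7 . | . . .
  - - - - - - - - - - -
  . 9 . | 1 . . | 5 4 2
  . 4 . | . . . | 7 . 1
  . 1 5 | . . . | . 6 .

Step 1. [r8c3∈{2,3,6,8}] 2 has one home in box 7: r8c3. So r8c3=2.
Step 2. [r1c3∈{1,3,4,8}] 1 has one home in row 1: r1c3 ⇒ r1c3=1.
Step 3. [r4c5∈{3}] only 3 remains possible at r4c5, so r4c5=3.
Step 4. [r6c8∈{2,3,5,8,9}] col 8 places 5 nowhere but r6c8, so r6c8=5.
Step 5. [r9c4∈{2,4,7,8,9}] r9c4 is the only open cell in col 4 admitting 7. So r9c4=7.
Step 6. [r9c6∈{2,3,4,8,9}] in row 9, 4 fits only at r9c6, so r9c6=4.
Step 7. [r3c8∈{9}] nothing but 9 survives at r3c8. So r3c8=9.
Step 8. [r7c5∈{6}] r7c5 has the single candidate 6 ⇒ r7c5=6.
Step 9. [r5c8∈{2,8}] col 8 places 2 nowhere but r5c8. So r5c8=2.
Step 10. [r8c8∈{3,8}] r8c8 is the only open cell in col 8 admitting 8 ⇒ r8c8=8.
Step 11. [r9c1∈{3,8}] r9c1 is the only open cell in row 9 admitting 8. So r9c1=8.
Step 12. [r7c3∈{3}] nothing but 3 survives at r7c3. So r7c3=3.
Step 13. [r8c4∈{9}] only 9 remains possible at r8c4 ⇒ r8c4=9.
Step 14. [r6c6∈{2,8,9}] col 6 places 9 nowhere but r6c6. So r6c6=9.
Step 15. [r2c2∈{2}] r2c2 is down to just 2. So r2c2=2.
Step 16. [r6c4∈{2,4,8}] in row 6, 2 fits only at r6c4, so r6c4=2.
Step 17. [r6c3∈{4,6,8}] 4 has one home in row 6: r6c3. So r6c3=4.
Step 18. [r4c3∈{8,9}] 8 has one home in col 3: r4c3. So r4c3=8.
Step 19. [r5c1∈{6,9}] across box 4, 9 lands solely at r5c1. So r5c1=9.
Step 20. [r9c9∈{3,9}] col 9 places 9 nowhere but r9c9 ⇒ r9c9=9.
Step 21. [r6c2∈{6}] r6c2 has the single candidate 6 ⇒ r6c2=6.
Step 22. [r1c1∈{3,4}] row 1 places 4 nowhere but r1c1. So r1c1=4.
Step 23. [r3c7∈{1}] r3c7 has the single candidate 1, so r3c7=1.
Step 24. [r6c7∈{3,8}] 8 has one home in row 6: r6c7 ⇒ r6c7=8.
Step 25. [r9c5∈{2}] nothing but 2 survives at r9c5 ⇒ r9c5=2.
Step 26. [r8c5∈{5}] only 5 remains possible at r8c5. So r8c5=5.
Step 27. [r3c2∈{7}] r3c2's peers cover all but 7 ⇒ r3c2=7.
Step 28. [r4c4∈{4}] r4c4 is down to just 4. So r4c4=4.
Step 29. [r7c6∈{8}] r7c6 has the single candidate 8 ⇒ r7c6=8.
Step 30. [r5c9∈{6}] only 6 remains possible at r5c9 ⇒ r5c9=6.
Step 31. [r2c1∈{3}] only 3 remains possible at r2c1 ⇒ r2c1=3.
Step 32. [r5c4∈{8}] only 8 remains possible at r5c4, so r5c4=8.
Step 33. [r8c6∈{3}] r8c6 has the single candidate 3 ⇒ r8c6=3.
Step 34. [r1c2∈{8}] r1c2's peers cover all but 8, so r1c2=8.
Step 35. [r4c2∈{5}] r4c2 is down to just 5, so r4c2=5.
Step 36. [r3c6∈{2}] only 2 remains possible at r3c6. So r3c6=2.
Step 37. [r5c5∈{1}] only 1 remains possible at r5c5, so r5c5=1.
Step 38. [r9c7∈{3}] r9c7 has the single candidate 3. So r9c7=3.
Step 39. [r7c1∈{7}] only 7 remains possible at r7c1. So r7c1=7.
Step 40. [r8c1∈{6}] nothing but 6 survives at r8c1 ⇒ r8c1=6.
Step 41. [r2c3∈{9}] only 9 remains possible at r2c3 ⇒ r2c3=9.
Step 42. [r2c6∈{1}] r2c6 is down to just 1. So r2c6=1.
Step 43. [r3c3∈{6}] only 6 remains possible at r3c3. So r3c3=6.
Step 44. [r6c9∈{3}] r6c9 has the single candidate 3, so r6c9=3.
Step 45. [r4c7∈{9}] only 9 remains possible at r4c7. So r4c7=9.
Step 46. [r1c8∈{3}] r1c8 has the single candidate 3. So r1c8=3.

Answer: 4 8 1 6 9 7 2 3 5 / 3 2 9 5 8 1 6 7 4 / 5 7 6 3 4 2 1 9 8 / 2 5 8 4 3 6 9 1 7 / 9 3 7 8 1 5 4 2 6 / 1 6 4 2 7 9 8 5 3 / 7 9 3 1 6 8 5 4 2 / 6 4 2 9 5 3 7 8 1 / 8 1 5 7 2 4 3 6 9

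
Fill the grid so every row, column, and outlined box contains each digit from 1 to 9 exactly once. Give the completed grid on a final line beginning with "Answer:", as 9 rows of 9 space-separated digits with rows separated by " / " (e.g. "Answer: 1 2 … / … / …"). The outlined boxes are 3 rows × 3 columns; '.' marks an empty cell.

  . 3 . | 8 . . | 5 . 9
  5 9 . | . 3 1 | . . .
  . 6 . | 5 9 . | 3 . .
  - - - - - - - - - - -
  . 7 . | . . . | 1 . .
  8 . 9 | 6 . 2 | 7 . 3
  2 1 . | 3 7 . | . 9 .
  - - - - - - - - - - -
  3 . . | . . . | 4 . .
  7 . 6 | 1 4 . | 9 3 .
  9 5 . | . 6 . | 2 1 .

Step 1. [r3c9∈{1,2,4,7,8}] r3c9 is the only open cell in col 9 admitting 1 ⇒ r3c9=1.
Step 2. [r3c1∈{4}] r3c1's peers cover all but 4. So r3c1=4.
Step 3. [r3c6∈{7}] only 7 remains possible at r3c6. So r3c6=7.
Step 4. [r1c5∈{2}] nothing but 2 survives at r1c5, so r1c5=2.
Step 5. [r2c4∈{4}] only 4 remains possible at r2c4 ⇒ r2c4=4.
Step 6. [r7c4∈{2,7,9}] 2 has one home in col 4: r7c4 ⇒ r7c4=2.
Step 7. [r7c2∈{8}] r7c2's peers cover all but 8. So r7c2=8.
Step 8. [r7c5∈{5}] r7c5's peers cover all but 5, so r7c5=5.
Step 9. [r5c8∈{4,5}] across row 5, 5 lands solely at r5c8 ⇒ r5c8=5.
Step 10. [r8c6∈{8}] only 8 remains possible at r8c6. So r8c6=8.
Step 11. [r9c9∈{7,8}] across row 9, 8 lands solely at r9c9. So r9c9=8.
Step 12. [r6c7∈{6,8}] 8 has one home in row 6: r6c7 ⇒ r6c7=8.
Step 13. [r6c9∈{4,6}] row 6 places 6 nowhere but r6c9, so r6c9=6.
Step 14. [r4c9∈{2,4}] col 9 places 4 nowhere but r4c9, so r4c9=4.
Step 15. [r2c9∈{2,7}] 2 has one home in col 9: r2c9, so r2c9=2.
Step 16. [r7c8∈{6,7}] r7c8 is the only open cell in row 7 admitting 6. So r7c8=6.
Step 17. [r3c8∈{8}] r3c8's peers cover all but 8. So r3c8=8.
Step 18. [r6c6∈{4,5}] col 6 places 4 nowhere but r6c6 ⇒ r6c6=4.
Step 19. [r4c6∈{5,9}] across col 6, 5 lands solely at r4c6 ⇒ r4c6=5.
Step 20. [r2c8∈{7}] only 7 remains possible at r2c8, so r2c8=7.
Step 21. [r1c1∈{1}] r1c1 has the single candidate 1. So r1c1=1.
Step 22. [r2c7∈{6}] r2c7 has the single candidate 6, so r2c7=6.
Step 23. [r4c3∈{3}] nothing but 3 survives at r4c3. So r4c3=3.
Step 24. [r3c3∈{2}] r3c3 is down to just 2. So r3c3=2.
Step 25. [r1c8∈{4}] only 4 remains possible at r1c8, so r1c8=4.
Step 26. [r8c9∈{5}] r8c9 has the single candidate 5, so r8c9=5.
Step 27. [r4c1∈{6}] r4c1's peers cover all but 6 ⇒ r4c1=6.
Step 28. [r1c6∈{6}] nothing but 6 survives at r1c6. So r1c6=6.
Step 29. [r2c3∈{8}] r2c3 is down to just 8, so r2c3=8.
Step 30. [r6c3∈{5}] only 5 remains possible at r6c3 ⇒ r6c3=5.
Step 31. [r5c5∈{1}] r5c5 is down to just 1, so r5c5=1.
Step 32. [r7c9∈{7}] nothing but 7 survives at r7c9. So r7c9=7.
Step 33. [r9c6∈{3}] r9c6 has the single candidate 3, so r9c6=3.
Step 34. [r7c3∈{1}] only 1 remains possible at r7c3. So r7c3=1.
Step 35. [r1c3∈{7}] r1c3 has the single candidate 7 ⇒ r1c3=7.
Step 36. [r4c4∈{9}] nothing but 9 survives at r4c4 ⇒ r4c4=9.
Step 37. [r8c2∈{2}] r8c2's peers cover all but 2 ⇒ r8c2=2.
Step 38. [r4c5∈{8}] nothing but 8 survives at r4c5 ⇒ r4c5=8.
Step 39. [r9c3∈{4}] only 4 remains possible at r9c3, so r9c3=4.
Step 40. [r4c8∈{2}] r4c8 has the single candidate 2, so r4c8=2.
Step 41. [r5c2∈{4}] only 4 remains possible at r5c2 ⇒ r5c2=4.
Step 42. [r9c4∈{7}] r9c4 is down to just 7. So r9c4=7.
Step 43. [r7c6∈{9}] r7c6 has the single candidate 9, so r7c6=9.

Answer: 1 3 7 8 2 6 5 4 9 / 5 9 8 4 3 1 6 7 2 / 4 6 2 5 9 7 3 8 1 / 6 7 3 9 8 5 1 2 4 / 8 4 9 6 1 2 7 5 3 / 2 1 5 3 7 4 8 9 6 / 3 8 1 2 5 9 4 6 7 / 7 2 6 1 4 8 9 3 5 / 9 5 4 7 6 3 2 1 8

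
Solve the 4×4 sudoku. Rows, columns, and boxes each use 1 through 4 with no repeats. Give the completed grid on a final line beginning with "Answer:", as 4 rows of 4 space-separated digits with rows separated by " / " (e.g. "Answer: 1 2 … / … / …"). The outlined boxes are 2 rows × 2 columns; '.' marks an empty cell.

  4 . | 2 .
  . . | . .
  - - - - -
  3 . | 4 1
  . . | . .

Step 1. [r1c4∈{3}] r1c4 is down to just 3, so r1c4=3.
Step 2. [r1c2∈{1}] r1c2's peers cover all but 1, so r1c2=1.
Step 3. [r3c2∈{2}] r3c2 is down to just 2, so r3c2=2.
Step 4. [r4c2∈{4}] only 4 remains possible at r4c2 ⇒ r4c2=4.
Step 5. [r4c1∈{1}] r4c1 is down to just 1 ⇒ r4c1=1.
Step 6. [r2c1∈{2}] r2c1 is down to just 2, so r2c1=2.
Step 7. [r4c3∈{3}] r4c3 has the single candidate 3. So r4c3=3.
Step 8. [r2c2∈{3}] nothing but 3 survives at r2c2. So r2c2=3.
Step 9. [r2c4∈{4}] r2c4 is down to just 4, so r2c4=4.
Step 10. [r2c3∈{1}] r2c3 is down to just 1 ⇒ r2c3=1.
Step 11. [r4c4∈{2}] only 2 remains possible at r4c4 ⇒ r4c4=2.

Answer: 4 1 2 3 / 2 3 1 4 / 3 2 4 1 / 1 4 3 2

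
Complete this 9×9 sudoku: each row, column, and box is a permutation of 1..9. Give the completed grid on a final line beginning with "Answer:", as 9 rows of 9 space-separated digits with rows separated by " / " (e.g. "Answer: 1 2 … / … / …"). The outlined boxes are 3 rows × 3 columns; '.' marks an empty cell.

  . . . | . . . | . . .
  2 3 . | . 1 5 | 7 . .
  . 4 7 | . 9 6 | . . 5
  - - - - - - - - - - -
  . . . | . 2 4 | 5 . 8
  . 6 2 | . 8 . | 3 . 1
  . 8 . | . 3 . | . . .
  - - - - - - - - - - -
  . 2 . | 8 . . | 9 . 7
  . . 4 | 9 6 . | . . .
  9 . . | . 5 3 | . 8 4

Step 1. [r8c1∈{1,3,5,7,8}] r8c1 is the only open cell in row 8 admitting 8, so r8c1=8.
Step 2. [r3c1∈{1}] r3c1 is down to just 1, so r3c1=1.
Step 3. [r7c6∈{1}] r7c6 has the single candidate 1 ⇒ r7c6=1.
Step 4. [r1c6∈{2,7,8}] in col 6, 8 fits only at r1c6, so r1c6=8.
Step 5. [r8c6∈{2,7}] in col 6, 2 fits only at r8c6, so r8c6=2.
Step 6. [r9c7∈{1,2,6}] row 9 places 2 nowhere but r9c7. So r9c7=2.
Step 7. [r7c8∈{3,5,6}] box 9 places 6 nowhere but r7c8 ⇒ r7c8=6.
Step 8. [r9c4∈{7}] r9c4's peers cover all but 7 ⇒ r9c4=7.
Step 9. [r1c1∈{5,6}] col 1 places 6 nowhere but r1c1. So r1c1=6.
Step 10. [r8c8∈{1,3,5}] across col 8, 5 lands solely at r8c8, so r8c8=5.
Step 11. [r1c8∈{1,2,3,4,9}] 1 has one home in col 8: r1c8, so r1c8=1.
Step 12. [r1c7∈{4}] only 4 remains possible at r1c7, so r1c7=4.
Step 13. [r2c8∈{9}] r2c8 is down to just 9 ⇒ r2c8=9.
Step 14. [r4c8∈{7}] r4c8 has the single candidate 7. So r4c8=7.
Step 15. [r6c9∈{2,6,9}] across col 9, 9 lands solely at r6c9 ⇒ r6c9=9.
Step 16. [r3c8∈{2,3}] across col 8, 3 lands solely at r3c8, so r3c8=3.
Step 17. [r9c2∈{1}] nothing but 1 survives at r9c2 ⇒ r9c2=1.
Step 18. [r4c1∈{3}] only 3 remains possible at r4c1. So r4c1=3.
Step 19. [r7c1∈{5}] r7c1 is down to just 5 ⇒ r7c1=5.
Step 20. [r6c3∈{1,5}] box 4 places 5 nowhere but r6c3. So r6c3=5.
Step 21. [r6c6∈{7}] r6c6's peers cover all but 7, so r6c6=7.
Step 22. [r6c1∈{4}] r6c1 has the single candidate 4. So r6c1=4.
Step 23. [r4c3∈{1,9}] col 3 places 1 nowhere but r4c3. So r4c3=1.
Step 24. [r1c9∈{2}] r1c9 is down to just 2, so r1c9=2.
Step 25. [r1c2∈{5,9}] r1c2 is the only open cell in row 1 admitting 5 ⇒ r1c2=5.
Step 26. [r6c7∈{6}] r6c7's peers cover all but 6. So r6c7=6.
Step 27. [r1c5∈{7}] r1c5 has the single candidate 7. So r1c5=7.
Step 28. [r3c7∈{8}] nothing but 8 survives at r3c7. So r3c7=8.
Step 29. [r3c4∈{2}] only 2 remains possible at r3c4, so r3c4=2.
Step 30. [r6c4∈{1}] only 1 remains possible at r6c4 ⇒ r6c4=1.
Step 31. [r2c9∈{6}] only 6 remains possible at r2c9 ⇒ r2c9=6.
Step 32. [r1c3∈{9}] r1c3 has the single candidate 9, so r1c3=9.
Step 33. [r8c9∈{3}] r8c9's peers cover all but 3 ⇒ r8c9=3.
Step 34. [r2c4∈{4}] r2c4 has the single candidate 4 ⇒ r2c4=4.
Step 35. [r2c3∈{8}] r2c3 has the single candidate 8. So r2c3=8.
Step 36. [r8c2∈{7}] only 7 remains possible at r8c2, so r8c2=7.
Step 37. [r1c4∈{3}] nothing but 3 survives at r1c4 ⇒ r1c4=3.
Step 38. [r9c3∈{6}] r9c3 has the single candidate 6 ⇒ r9c3=6.
Step 39. [r7c5∈{4}] r7c5 is down to just 4. So r7c5=4.
Step 40. [r4c4∈{6}] r4c4 has the single candidate 6, so r4c4=6.
Step 41. [r5c1∈{7}] only 7 remains possible at r5c1 ⇒ r5c1=7.
Step 42. [r5c6∈{9}] r5c6's peers cover all but 9. So r5c6=9.
Step 43. [r5c4∈{5}] nothing but 5 survives at r5c4, so r5c4=5.
Step 44. [r5c8∈{4}] r5c8 is down to just 4. So r5c8=4.
Step 45. [r6c8∈{2}] only 2 remains possible at r6c8 ⇒ r6c8=2.
Step 46. [r8c7∈{1}] only 1 remains possible at r8c7, so r8c7=1.
Step 47. [r4c2∈{9}] r4c2's peers cover all but 9 ⇒ r4c2=9.
Step 48. [r7c3∈{3}] r7c3's peers cover all but 3, so r7c3=3.

Answer: 6 5 9 3 7 8 4 1 2 / 2 3 8 4 1 5 7 9 6 / 1 4 7 2 9 6 8 3 5 / 3 9 1 6 2 4 5 7 8 / 7 6 2 5 8 9 3 4 1 / 4 8 5 1 3 7 6 2 9 / 5 2 3 8 4 1 9 6 7 / 8 7 4 9 6 2 1 5 3 / 9 1 6 7 5 3 2 8 4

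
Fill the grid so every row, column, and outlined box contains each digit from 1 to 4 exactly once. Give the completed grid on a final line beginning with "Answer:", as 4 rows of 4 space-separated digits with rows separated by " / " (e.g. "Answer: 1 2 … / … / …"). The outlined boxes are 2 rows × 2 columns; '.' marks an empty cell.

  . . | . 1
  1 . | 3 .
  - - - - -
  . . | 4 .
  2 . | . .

Step 1. [r4c2∈{1,3,4}] r4c2 is the only open cell in row 4 admitting 4. So r4c2=4.
Step 2. [r3c1∈{3}] r3c1 has the single candidate 3, so r3c1=3.
Step 3. [r2c2∈{2}] r2c2 is down to just 2 ⇒ r2c2=2.
Step 4. [r4c4∈{3}] r4c4's peers cover all but 3 ⇒ r4c4=3.
Step 5. [r3c2∈{1}] nothing but 1 survives at r3c2 ⇒ r3c2=1.
Step 6. [r2c4∈{4}] r2c4 is down to just 4 ⇒ r2c4=4.
Step 7. [r4c3∈{1}] nothing but 1 survives at r4c3 ⇒ r4c3=1.
Step 8. [r1c3∈{2}] nothing but 2 survives at r1c3, so r1c3=2.
Step 9. [r1c2∈{3}] only 3 remains possible at r1c2, so r1c2=3.
Step 10. [r1c1∈{4}] r1c1 is down to just 4, so r1c1=4.
Step 11. [r3c4∈{2}] r3c4 is down to just 2, so r3c4=2.

Answer: 4 3 2 1 / 1 2 3 4 / 3 1 4 2 / 2 4 1 3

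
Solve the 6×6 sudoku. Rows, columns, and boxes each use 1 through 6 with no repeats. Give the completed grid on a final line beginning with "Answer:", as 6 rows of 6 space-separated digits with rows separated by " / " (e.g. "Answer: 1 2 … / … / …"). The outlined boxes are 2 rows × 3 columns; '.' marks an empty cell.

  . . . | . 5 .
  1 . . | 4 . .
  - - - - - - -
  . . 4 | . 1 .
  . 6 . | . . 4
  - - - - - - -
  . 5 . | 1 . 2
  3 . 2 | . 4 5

Step 1. [r5c3∈{6}] r5c3 is down to just 6, so r5c3=6.
Step 2. [r1c3∈{3}] r1c3's peers cover all but 3. So r1c3=3.
Step 3. [r2c5∈{2,3,6}] r2c5 is the only open cell in col 5 admitting 6 ⇒ r2c5=6.
Step 4. [r4c5∈{2,3}] col 5 places 2 nowhere but r4c5 ⇒ r4c5=2.
Step 5. [r2c2∈{2}] r2c2 is down to just 2, so r2c2=2.
Step 6. [r4c1∈{5}] r4c1 has the single candidate 5. So r4c1=5.
Step 7. [r3c2∈{3}] r3c2 is down to just 3, so r3c2=3.
Step 8. [r1c1∈{4,6}] across row 1, 6 lands solely at r1c1. So r1c1=6.
Step 9. [r3c6∈{6}] nothing but 6 survives at r3c6 ⇒ r3c6=6.
Step 10. [r6c2∈{1}] only 1 remains possible at r6c2 ⇒ r6c2=1.
Step 11. [r3c1∈{2}] r3c1's peers cover all but 2. So r3c1=2.
Step 12. [r1c4∈{2}] only 2 remains possible at r1c4 ⇒ r1c4=2.
Step 13. [r3c4∈{5}] r3c4's peers cover all but 5 ⇒ r3c4=5.
Step 14. [r2c3∈{5}] r2c3 has the single candidate 5 ⇒ r2c3=5.
Step 15. [r6c4∈{6}] r6c4 is down to just 6 ⇒ r6c4=6.
Step 16. [r1c2∈{4}] r1c2 is down to just 4. So r1c2=4.
Step 17. [r5c5∈{3}] r5c5 has the single candidate 3. So r5c5=3.
Step 18. [r1c6∈{1}] r1c6 has the single candidate 1. So r1c6=1.
Step 19. [r4c3∈{1}] r4c3 is down to just 1, so r4c3=1.
Step 20. [r4c4∈{3}] r4c4 has the single candidate 3 ⇒ r4c4=3.
Step 21. [r5c1∈{4}] nothing but 4 survives at r5c1, so r5c1=4.
Step 22. [r2c6∈{3}] r2c6's peers cover all but 3. So r2c6=3.

Answer: 6 4 3 2 5 1 / 1 2 5 4 6 3 / 2 3 4 5 1 6 / 5 6 1 3 2 4 / 4 5 6 1 3 2 / 3 1 2 6 4 5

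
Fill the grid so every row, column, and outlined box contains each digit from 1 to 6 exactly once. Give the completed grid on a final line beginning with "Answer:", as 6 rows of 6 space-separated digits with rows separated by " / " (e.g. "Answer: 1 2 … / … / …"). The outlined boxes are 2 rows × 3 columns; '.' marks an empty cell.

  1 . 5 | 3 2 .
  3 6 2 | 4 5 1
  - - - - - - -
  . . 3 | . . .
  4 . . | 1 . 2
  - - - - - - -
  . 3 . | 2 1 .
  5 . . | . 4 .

Step 1. [r3c5∈{6}] only 6 remains possible at r3c5, so r3c5=6.
Step 2. [r6c4∈{6}] r6c4 has the single candidate 6, so r6c4=6.
Step 3. [r3c2∈{1,2,5}] in row 3, 1 fits only at r3c2 ⇒ r3c2=1.
Step 4. [r3c6∈{4,5}] across row 3, 4 lands solely at r3c6 ⇒ r3c6=4.
Step 5. [r5c3∈{4,6}] 4 has one home in row 5: r5c3, so r5c3=4.
Step 6. [r4c2∈{5}] r4c2 is down to just 5 ⇒ r4c2=5.
Step 7. [r3c1∈{2}] only 2 remains possible at r3c1, so r3c1=2.
Step 8. [r1c6∈{6}] r1c6 is down to just 6, so r1c6=6.
Step 9. [r5c6∈{5}] nothing but 5 survives at r5c6. So r5c6=5.
Step 10. [r4c5∈{3}] r4c5's peers cover all but 3. So r4c5=3.
Step 11. [r6c3∈{1}] r6c3's peers cover all but 1 ⇒ r6c3=1.
Step 12. [r4c3∈{6}] r4c3's peers cover all but 6. So r4c3=6.
Step 13. [r6c2∈{2}] r6c2's peers cover all but 2. So r6c2=2.
Step 14. [r5c1∈{6}] r5c1 has the single candidate 6 ⇒ r5c1=6.
Step 15. [r1c2∈{4}] r1c2's peers cover all but 4, so r1c2=4.
Step 16. [r6c6∈{3}] nothing but 3 survives at r6c6 ⇒ r6c6=3.
Step 17. [r3c4∈{5}] nothing but 5 survives at r3c4 ⇒ r3c4=5.

Answer: 1 4 5 3 2 6 / 3 6 2 4 5 1 / 2 1 3 5 6 4 / 4 5 6 1 3 2 / 6 3 4 2 1 5 / 5 2 1 6 4 3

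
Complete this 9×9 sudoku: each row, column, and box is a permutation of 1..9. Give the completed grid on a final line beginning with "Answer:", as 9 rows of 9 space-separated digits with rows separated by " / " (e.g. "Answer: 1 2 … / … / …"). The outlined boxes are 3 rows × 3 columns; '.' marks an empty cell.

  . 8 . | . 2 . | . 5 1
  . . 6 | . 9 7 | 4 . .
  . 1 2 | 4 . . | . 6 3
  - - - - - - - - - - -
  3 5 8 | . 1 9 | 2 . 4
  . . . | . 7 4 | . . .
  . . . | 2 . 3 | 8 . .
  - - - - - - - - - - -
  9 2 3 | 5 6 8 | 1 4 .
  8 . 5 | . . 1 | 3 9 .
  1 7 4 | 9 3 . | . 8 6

Step 1. [r5c7∈{5,6,9}] r5c7 is the only open cell in col 7 admitting 6. So r5c7=6.
Step 2. [r5c2∈{9}] r5c2 is down to just 9. So r5c2=9.
Step 3. [r6c1∈{4,6,7}] in col 1, 6 fits only at r6c1, so r6c1=6.
Step 4. [r6c3∈{1,7}] r6c3 is the only open cell in box 4 admitting 7. So r6c3=7.
Step 5. [r3c6∈{5}] nothing but 5 survives at r3c6. So r3c6=5.
Step 6. [r2c9∈{2,8}] r2c9 is the only open cell in col 9 admitting 8 ⇒ r2c9=8.
Step 7. [r3c7∈{7,9}] row 3 places 9 nowhere but r3c7. So r3c7=9.
Step 8. [r1c4∈{3,6}] row 1 places 3 nowhere but r1c4 ⇒ r1c4=3.
Step 9. [r8c4∈{7}] only 7 remains possible at r8c4, so r8c4=7.
Step 10. [r5c9∈{5}] nothing but 5 survives at r5c9 ⇒ r5c9=5.
Step 11. [r1c1∈{4,7}] 4 has one home in row 1: r1c1. So r1c1=4.
Step 12. [r5c8∈{1,3}] 3 has one home in row 5: r5c8, so r5c8=3.
Step 13. [r2c2∈{3}] r2c2's peers cover all but 3, so r2c2=3.
Step 14. [r9c7∈{5}] only 5 remains possible at r9c7 ⇒ r9c7=5.
Step 15. [r2c8∈{2}] r2c8 is down to just 2 ⇒ r2c8=2.
Step 16. [r4c8∈{7}] r4c8 is down to just 7 ⇒ r4c8=7.
Step 17. [r4c4∈{6}] r4c4 is down to just 6 ⇒ r4c4=6.
Step 18. [r1c3∈{9}] r1c3 has the single candidate 9, so r1c3=9.
Step 19. [r6c2∈{4}] only 4 remains possible at r6c2 ⇒ r6c2=4.
Step 20. [r7c9∈{7}] only 7 remains possible at r7c9, so r7c9=7.
Step 21. [r8c2∈{6}] only 6 remains possible at r8c2. So r8c2=6.
Step 22. [r2c1∈{5}] r2c1 has the single candidate 5. So r2c1=5.
Step 23. [r3c5∈{8}] r3c5 is down to just 8, so r3c5=8.
Step 24. [r1c6∈{6}] r1c6's peers cover all but 6. So r1c6=6.
Step 25. [r8c5∈{4}] r8c5's peers cover all but 4 ⇒ r8c5=4.
Step 26. [r6c8∈{1}] r6c8's peers cover all but 1, so r6c8=1.
Step 27. [r6c9∈{9}] only 9 remains possible at r6c9, so r6c9=9.
Step 28. [r8c9∈{2}] r8c9 has the single candidate 2. So r8c9=2.
Step 29. [r6c5∈{5}] r6c5 has the single candidate 5 ⇒ r6c5=5.
Step 30. [r2c4∈{1}] r2c4's peers cover all but 1. So r2c4=1.
Step 31. [r1c7∈{7}] r1c7's peers cover all but 7 ⇒ r1c7=7.
Step 32. [r5c1∈{2}] only 2 remains possible at r5c1, so r5c1=2.
Step 33. [r3c1∈{7}] only 7 remains possible at r3c1, so r3c1=7.
Step 34. [r5c3∈{1}] r5c3's peers cover all but 1, so r5c3=1.
Step 35. [r5c4∈{8}] nothing but 8 survives at r5c4 ⇒ r5c4=8.
Step 36. [r9c6∈{2}] r9c6 is down to just 2 ⇒ r9c6=2.

Answer: 4 8 9 3 2 6 7 5 1 / 5 3 6 1 9 7 4 2 8 / 7 1 2 4 8 5 9 6 3 / 3 5 8 6 1 9 2 7 4 / 2 9 1 8 7 4 6 3 5 / 6 4 7 2 5 3 8 1 9 / 9 2 3 5 6 8 1 4 7 / 8 6 5 7 4 1 3 9 2 / 1 7 4 9 3 2 5 8 6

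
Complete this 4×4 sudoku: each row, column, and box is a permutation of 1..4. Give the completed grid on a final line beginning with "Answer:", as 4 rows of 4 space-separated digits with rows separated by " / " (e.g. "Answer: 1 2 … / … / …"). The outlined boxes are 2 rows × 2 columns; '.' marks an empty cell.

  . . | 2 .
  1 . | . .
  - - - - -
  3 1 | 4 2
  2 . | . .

Step 1. [r2c3∈{3}] only 3 remains possible at r2c3, so r2c3=3.
Step 2. [r1c1∈{4}] r1c1's peers cover all but 4 ⇒ r1c1=4.
Step 3. [r1c4∈{1}] r1c4 is down to just 1. So r1c4=1.
Step 4. [r4c2∈{4}] r4c2 has the single candidate 4. So r4c2=4.
Step 5. [r4c3∈{1}] nothing but 1 survives at r4c3, so r4c3=1.
Step 6. [r4c4∈{3}] r4c4's peers cover all but 3, so r4c4=3.
Step 7. [r1c2∈{3}] r1c2's peers cover all but 3, so r1c2=3.
Step 8. [r2c4∈{4}] r2c4 is down to just 4. So r2c4=4.
Step 9. [r2c2∈{2}] r2c2 has the single candidate 2. So r2c2=2.

Answer: 4 3 2 1 / 1 2 3 4 / 3 1 4 2 / 2 4 1 3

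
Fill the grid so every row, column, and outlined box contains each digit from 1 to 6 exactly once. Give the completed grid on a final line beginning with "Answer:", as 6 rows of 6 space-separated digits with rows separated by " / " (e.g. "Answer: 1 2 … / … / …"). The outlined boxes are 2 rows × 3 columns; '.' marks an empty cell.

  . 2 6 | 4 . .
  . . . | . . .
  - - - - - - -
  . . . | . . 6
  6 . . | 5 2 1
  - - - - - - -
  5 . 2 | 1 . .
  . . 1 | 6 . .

Step 1. [r3c5∈{3,4}] in box 4, 4 fits only at r3c5 ⇒ r3c5=4.
Step 2. [r5c5∈{3}] r5c5 is down to just 3 ⇒ r5c5=3.
Step 3. [r3c4∈{3}] r3c4 is down to just 3, so r3c4=3.
Step 4. [r6c6∈{2,4,5}] in row 6, 2 fits only at r6c6. So r6c6=2.
Step 5. [r2c5∈{1,5,6}] 6 has one home in row 2: r2c5 ⇒ r2c5=6.
Step 6. [r3c3∈{5}] nothing but 5 survives at r3c3, so r3c3=5.
Step 7. [r2c2∈{1,3,4,5}] in col 2, 5 fits only at r2c2 ⇒ r2c2=5.
Step 8. [r2c1∈{1,3,4}] 1 has one home in row 2: r2c1, so r2c1=1.
Step 9. [r1c1∈{3}] nothing but 3 survives at r1c1 ⇒ r1c1=3.
Step 10. [r4c3∈{3,4}] across col 3, 3 lands solely at r4c3. So r4c3=3.
Step 11. [r6c1∈{4}] r6c1 is down to just 4, so r6c1=4.
Step 12. [r1c6∈{5}] r1c6 has the single candidate 5 ⇒ r1c6=5.
Step 13. [r6c2∈{3}] r6c2 has the single candidate 3, so r6c2=3.
Step 14. [r3c1∈{2}] r3c1 is down to just 2, so r3c1=2.
Step 15. [r6c5∈{5}] r6c5's peers cover all but 5, so r6c5=5.
Step 16. [r5c6∈{4}] r5c6 has the single candidate 4, so r5c6=4.
Step 17. [r1c5∈{1}] r1c5 has the single candidate 1, so r1c5=1.
Step 18. [r2c6∈{3}] r2c6 has the single candidate 3 ⇒ r2c6=3.
Step 19. [r3c2∈{1}] only 1 remains possible at r3c2, so r3c2=1.
Step 20. [r2c3∈{4}] r2c3's peers cover all but 4, so r2c3=4.
Step 21. [r4c2∈{4}] r4c2's peers cover all but 4 ⇒ r4c2=4.
Step 22. [r2c4∈{2}] r2c4's peers cover all but 2. So r2c4=2.
Step 23. [r5c2∈{6}] r5c2 is down to just 6. So r5c2=6.

Answer: 3 2 6 4 1 5 / 1 5 4 2 6 3 / 2 1 5 3 4 6 / 6 4 3 5 2 1 / 5 6 2 1 3 4 / 4 3 1 6 5 2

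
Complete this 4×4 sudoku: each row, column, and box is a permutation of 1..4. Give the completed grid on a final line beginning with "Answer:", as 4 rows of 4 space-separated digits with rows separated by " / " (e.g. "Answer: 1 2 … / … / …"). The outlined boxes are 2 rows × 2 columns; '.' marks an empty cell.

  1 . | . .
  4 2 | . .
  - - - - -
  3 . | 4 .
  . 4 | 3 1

Step 1. [r1c4∈{2,3,4}] row 1 places 4 nowhere but r1c4 ⇒ r1c4=4.
Step 2. [r2c3∈{1}] only 1 remains possible at r2c3 ⇒ r2c3=1.
Step 3. [r3c4∈{2}] r3c4 has the single candidate 2, so r3c4=2.
Step 4. [r2c4∈{3}] only 3 remains possible at r2c4, so r2c4=3.
Step 5. [r1c2∈{3}] r1c2 is down to just 3. So r1c2=3.
Step 6. [r3c2∈{1}] nothing but 1 survives at r3c2 ⇒ r3c2=1.
Step 7. [r4c1∈{2}] only 2 remains possible at r4c1 ⇒ r4c1=2.
Step 8. [r1c3∈{2}] r1c3 is down to just 2 ⇒ r1c3=2.

Answer: 1 3 2 4 / 4 2 1 3 / 3 1 4 2 / 2 4 3 1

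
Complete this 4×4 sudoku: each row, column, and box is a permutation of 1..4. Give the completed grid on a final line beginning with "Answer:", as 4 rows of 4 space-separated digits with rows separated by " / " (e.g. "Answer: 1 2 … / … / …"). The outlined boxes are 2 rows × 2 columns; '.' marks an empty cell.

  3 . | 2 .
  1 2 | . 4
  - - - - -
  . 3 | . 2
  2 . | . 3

Step 1. [r4c2∈{1,4}] r4c2 is the only open cell in col 2 admitting 1. So r4c2=1.
Step 2. [r4c3∈{4}] only 4 remains possible at r4c3 ⇒ r4c3=4.
Step 3. [r1c2∈{4}] r1c2's peers cover all but 4, so r1c2=4.
Step 4. [r3c1∈{4}] r3c1 has the single candidate 4 ⇒ r3c1=4.
Step 5. [r1c4∈{1}] r1c4 has the single candidate 1 ⇒ r1c4=1.
Step 6. [r2c3∈{3}] r2c3's peers cover all but 3 ⇒ r2c3=3.
Step 7. [r3c3∈{1}] r3c3 has the single candidate 1 ⇒ r3c3=1.

Answer: 3 4 2 1 / 1 2 3 4 / 4 3 1 2 / 2 1 4 3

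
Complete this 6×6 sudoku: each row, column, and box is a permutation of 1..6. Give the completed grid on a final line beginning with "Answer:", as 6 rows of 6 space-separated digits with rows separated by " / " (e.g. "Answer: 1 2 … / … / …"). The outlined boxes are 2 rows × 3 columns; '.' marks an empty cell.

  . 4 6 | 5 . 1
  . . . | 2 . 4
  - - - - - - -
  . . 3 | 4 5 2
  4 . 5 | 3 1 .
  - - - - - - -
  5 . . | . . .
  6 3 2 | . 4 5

Step 1. [r5c2∈{1}] only 1 remains possible at r5c2, so r5c2=1.
Step 2. [r1c5∈{3}] r1c5 is down to just 3. So r1c5=3.
Step 3. [r5c4∈{6}] r5c4 has the single candidate 6 ⇒ r5c4=6.
Step 4. [r4c6∈{6}] r4c6 is down to just 6, so r4c6=6.
Step 5. [r3c1∈{1}] r3c1's peers cover all but 1, so r3c1=1.
Step 6. [r2c5∈{6}] r2c5's peers cover all but 6 ⇒ r2c5=6.
Step 7. [r1c1∈{2}] r1c1 is down to just 2, so r1c1=2.
Step 8. [r5c5∈{2}] nothing but 2 survives at r5c5, so r5c5=2.
Step 9. [r3c2∈{6}] nothing but 6 survives at r3c2, so r3c2=6.
Step 10. [r4c2∈{2}] r4c2's peers cover all but 2, so r4c2=2.
Step 11. [r5c6∈{3}] r5c6 is down to just 3, so r5c6=3.
Step 12. [r2c3∈{1}] nothing but 1 survives at r2c3. So r2c3=1.
Step 13. [r6c4∈{1}] only 1 remains possible at r6c4, so r6c4=1.
Step 14. [r2c2∈{5}] only 5 remains possible at r2c2 ⇒ r2c2=5.
Step 15. [r2c1∈{3}] r2c1 has the single candidate 3. So r2c1=3.
Step 16. [r5c3∈{4}] r5c3 has the single candidate 4. So r5c3=4.

Answer: 2 4 6 5 3 1 / 3 5 1 2 6 4 / 1 6 3 4 5 2 / 4 2 5 3 1 6 / 5 1 4 6 2 3 / 6 3 2 1 4 5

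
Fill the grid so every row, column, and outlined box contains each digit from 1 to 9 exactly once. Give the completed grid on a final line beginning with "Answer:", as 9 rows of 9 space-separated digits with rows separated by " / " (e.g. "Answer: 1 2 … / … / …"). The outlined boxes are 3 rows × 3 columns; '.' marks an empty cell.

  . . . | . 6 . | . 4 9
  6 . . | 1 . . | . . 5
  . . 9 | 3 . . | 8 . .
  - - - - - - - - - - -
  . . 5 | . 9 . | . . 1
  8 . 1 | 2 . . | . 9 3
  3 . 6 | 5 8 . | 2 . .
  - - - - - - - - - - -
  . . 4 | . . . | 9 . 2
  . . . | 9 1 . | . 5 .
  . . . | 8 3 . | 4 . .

Step 1. [r1c4∈{7}] r1c4 has the single candidate 7, so r1c4=7.
Step 2. [r6c8∈{7}] r6c8 has the single candidate 7. So r6c8=7.
Step 3. [r8c6∈{2,4,6,7}] across row 8, 4 lands solely at r8c6. So r8c6=4.
Step 4. [r9c6∈{2,5,6,7}] 2 has one home in box 8: r9c6 ⇒ r9c6=2.
Step 5. [r9c3∈{7}] r9c3 is down to just 7, so r9c3=7.
Step 6. [r9c9∈{6}] r9c9's peers cover all but 6 ⇒ r9c9=6.
Step 7. [r3c6∈{5}] r3c6's peers cover all but 5. So r3c6=5.
Step 8. [r8c1∈{2}] nothing but 2 survives at r8c1 ⇒ r8c1=2.
Step 9. [r4c2∈{2,4,7}] row 4 places 2 nowhere but r4c2, so r4c2=2.
Step 10. [r3c9∈{7}] r3c9 is down to just 7. So r3c9=7.
Step 11. [r2c7∈{3}] only 3 remains possible at r2c7 ⇒ r2c7=3.
Step 12. [r4c7∈{6}] r4c7 is down to just 6 ⇒ r4c7=6.
Step 13. [r9c8∈{1}] r9c8 has the single candidate 1, so r9c8=1.
Step 14. [r8c2∈{3,6,8}] r8c2 is the only open cell in row 8 admitting 6. So r8c2=6.
Step 15. [r2c2∈{4,7,8}] 7 has one home in row 2: r2c2. So r2c2=7.
Step 16. [r5c2∈{4}] only 4 remains possible at r5c2, so r5c2=4.
Step 17. [r3c2∈{1}] nothing but 1 survives at r3c2 ⇒ r3c2=1.
Step 18. [r5c5∈{7}] r5c5 has the single candidate 7, so r5c5=7.
Step 19. [r2c8∈{2}] r2c8 is down to just 2 ⇒ r2c8=2.
Step 20. [r2c3∈{8}] r2c3 is down to just 8 ⇒ r2c3=8.
Step 21. [r1c1∈{5}] r1c1 is down to just 5. So r1c1=5.
Step 22. [r7c2∈{3,5,8}] across col 2, 8 lands solely at r7c2 ⇒ r7c2=8.
Step 23. [r3c5∈{2,4}] in row 3, 2 fits only at r3c5 ⇒ r3c5=2.
Step 24. [r9c1∈{9}] only 9 remains possible at r9c1. So r9c1=9.
Step 25. [r1c2∈{3}] r1c2 has the single candidate 3, so r1c2=3.
Step 26. [r5c6∈{6}] only 6 remains possible at r5c6. So r5c6=6.
Step 27. [r2c6∈{9}] nothing but 9 survives at r2c6 ⇒ r2c6=9.
Step 28. [r6c2∈{9}] only 9 remains possible at r6c2 ⇒ r6c2=9.
Step 29. [r1c7∈{1}] only 1 remains possible at r1c7, so r1c7=1.
Step 30. [r7c1∈{1}] r7c1's peers cover all but 1. So r7c1=1.
Step 31. [r7c8∈{3}] r7c8's peers cover all but 3 ⇒ r7c8=3.
Step 32. [r8c3∈{3}] nothing but 3 survives at r8c3 ⇒ r8c3=3.
Step 33. [r1c6∈{8}] only 8 remains possible at r1c6 ⇒ r1c6=8.
Step 34. [r1c3∈{2}] r1c3 has the single candidate 2. So r1c3=2.
Step 35. [r8c7∈{7}] nothing but 7 survives at r8c7. So r8c7=7.
Step 36. [r7c4∈{6}] r7c4 is down to just 6 ⇒ r7c4=6.
Step 37. [r7c6∈{7}] r7c6's peers cover all but 7, so r7c6=7.
Step 38. [r2c5∈{4}] r2c5 is down to just 4, so r2c5=4.
Step 39. [r4c8∈{8}] r4c8's peers cover all but 8. So r4c8=8.
Step 40. [r8c9∈{8}] r8c9 has the single candidate 8. So r8c9=8.
Step 41. [r4c6∈{3}] only 3 remains possible at r4c6 ⇒ r4c6=3.
Step 42. [r6c9∈{4}] r6c9's peers cover all but 4 ⇒ r6c9=4.
Step 43. [r4c1∈{7}] r4c1 is down to just 7, so r4c1=7.
Step 44. [r5c7∈{5}] only 5 remains possible at r5c7. So r5c7=5.
Step 45. [r4c4∈{4}] nothing but 4 survives at r4c4. So r4c4=4.
Step 46. [r3c1∈{4}] r3c1 is down to just 4, so r3c1=4.
Step 47. [r6c6∈{1}] only 1 remains possible at r6c6 ⇒ r6c6=1.
Step 48. [r3c8∈{6}] nothing but 6 survives at r3c8. So r3c8=6.
Step 49. [r7c5∈{5}] r7c5 has the single candidate 5 ⇒ r7c5=5.
Step 50. [r9c2∈{5}] nothing but 5 survives at r9c2, so r9c2=5.

Answer: 5 3 2 7 6 8 1 4 9 / 6 7 8 1 4 9 3 2 5 / 4 1 9 3 2 5 8 6 7 / 7 2 5 4 9 3 6 8 1 / 8 4 1 2 7 6 5 9 3 / 3 9 6 5 8 1 2 7 4 / 1 8 4 6 5 7 9 3 2 / 2 6 3 9 1 4 7 5 8 / 9 5 7 8 3 2 4 1 6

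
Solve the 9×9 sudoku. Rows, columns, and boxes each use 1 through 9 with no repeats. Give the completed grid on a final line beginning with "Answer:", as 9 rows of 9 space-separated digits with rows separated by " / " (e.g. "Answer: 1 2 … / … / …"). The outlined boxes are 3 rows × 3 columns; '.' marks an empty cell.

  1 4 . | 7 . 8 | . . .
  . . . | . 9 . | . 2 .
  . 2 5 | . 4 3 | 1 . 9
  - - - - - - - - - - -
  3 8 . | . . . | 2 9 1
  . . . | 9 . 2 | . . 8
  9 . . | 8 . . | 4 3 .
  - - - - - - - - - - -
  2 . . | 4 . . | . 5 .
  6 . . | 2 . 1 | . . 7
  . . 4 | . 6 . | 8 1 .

Step 1. [r1c8∈{6}] r1c8 has the single candidate 6, so r1c8=6.
Step 2. [r5c8∈{7}] r5c8 is down to just 7. So r5c8=7.
Step 3. [r2c7∈{3,5,7}] r2c7 is the only open cell in col 7 admitting 7, so r2c7=7.
Step 4. [r9c4∈{3,5}] 3 has one home in col 4: r9c4, so r9c4=3.
Step 5. [r3c4∈{6}] r3c4's peers cover all but 6, so r3c4=6.
Step 6. [r2c6∈{5}] only 5 remains possible at r2c6. So r2c6=5.
Step 7. [r8c5∈{5,8}] across box 8, 5 lands solely at r8c5 ⇒ r8c5=5.
Step 8. [r4c5∈{7}] nothing but 7 survives at r4c5 ⇒ r4c5=7.
Step 9. [r4c3∈{6}] r4c3 has the single candidate 6 ⇒ r4c3=6.
Step 10. [r5c3∈{1}] nothing but 1 survives at r5c3, so r5c3=1.
Step 11. [r5c2∈{5}] r5c2 is down to just 5 ⇒ r5c2=5.
Step 12. [r8c3∈{3,8,9}] across row 8, 8 lands solely at r8c3 ⇒ r8c3=8.
Step 13. [r2c3∈{3}] r2c3 is down to just 3 ⇒ r2c3=3.
Step 14. [r6c2∈{7}] r6c2 is down to just 7 ⇒ r6c2=7.
Step 15. [r9c2∈{9}] r9c2 has the single candidate 9. So r9c2=9.
Step 16. [r5c7∈{6}] r5c7 is down to just 6, so r5c7=6.
Step 17. [r1c7∈{3,5}] r1c7 is the only open cell in col 7 admitting 5 ⇒ r1c7=5.
Step 18. [r7c3∈{7}] r7c3's peers cover all but 7. So r7c3=7.
Step 19. [r8c2∈{3}] r8c2 is down to just 3. So r8c2=3.
Step 20. [r7c7∈{3,9}] r7c7 is the only open cell in col 7 admitting 3. So r7c7=3.
Step 21. [r2c1∈{8}] nothing but 8 survives at r2c1, so r2c1=8.
Step 22. [r1c3∈{9}] r1c3 is down to just 9, so r1c3=9.
Step 23. [r7c2∈{1}] only 1 remains possible at r7c2, so r7c2=1.
Step 24. [r5c5∈{3}] only 3 remains possible at r5c5. So r5c5=3.
Step 25. [r2c9∈{4}] nothing but 4 survives at r2c9 ⇒ r2c9=4.
Step 26. [r2c2∈{6}] r2c2 is down to just 6, so r2c2=6.
Step 27. [r1c9∈{3}] r1c9 is down to just 3 ⇒ r1c9=3.
Step 28. [r9c1∈{5}] r9c1 is down to just 5 ⇒ r9c1=5.
Step 29. [r6c5∈{1}] r6c5's peers cover all but 1, so r6c5=1.
Step 30. [r7c6∈{9}] r7c6's peers cover all but 9 ⇒ r7c6=9.
Step 31. [r7c5∈{8}] only 8 remains possible at r7c5. So r7c5=8.
Step 32. [r6c6∈{6}] r6c6's peers cover all but 6, so r6c6=6.
Step 33. [r6c9∈{5}] r6c9 is down to just 5, so r6c9=5.
Step 34. [r7c9∈{6}] only 6 remains possible at r7c9 ⇒ r7c9=6.
Step 35. [r5c1∈{4}] nothing but 4 survives at r5c1 ⇒ r5c1=4.
Step 36. [r4c6∈{4}] nothing but 4 survives at r4c6. So r4c6=4.
Step 37. [r3c8∈{8}] only 8 remains possible at r3c8 ⇒ r3c8=8.
Step 38. [r9c9∈{2}] r9c9's peers cover all but 2 ⇒ r9c9=2.
Step 39. [r1c5∈{2}] r1c5 is down to just 2 ⇒ r1c5=2.
Step 40. [r2c4∈{1}] r2c4 is down to just 1. So r2c4=1.
Step 41. [r4c4∈{5}] r4c4's peers cover all but 5 ⇒ r4c4=5.
Step 42. [r6c3∈{2}] only 2 remains possible at r6c3. So r6c3=2.
Step 43. [r8c8∈{4}] r8c8's peers cover all but 4. So r8c8=4.
Step 44. [r3c1∈{7}] r3c1 has the single candidate 7. So r3c1=7.
Step 45. [r8c7∈{9}] r8c7 has the single candidate 9, so r8c7=9.
Step 46. [r9c6∈{7}] r9c6 is down to just 7. So r9c6=7.

Answer: 1 4 9 7 2 8 5 6 3 / 8 6 3 1 9 5 7 2 4 / 7 2 5 6 4 3 1 8 9 / 3 8 6 5 7 4 2 9 1 / 4 5 1 9 3 2 6 7 8 / 9 7 2 8 1 6 4 3 5 / 2 1 7 4 8 9 3 5 6 / 6 3 8 2 5 1 9 4 7 / 5 9 4 3 6 7 8 1 2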